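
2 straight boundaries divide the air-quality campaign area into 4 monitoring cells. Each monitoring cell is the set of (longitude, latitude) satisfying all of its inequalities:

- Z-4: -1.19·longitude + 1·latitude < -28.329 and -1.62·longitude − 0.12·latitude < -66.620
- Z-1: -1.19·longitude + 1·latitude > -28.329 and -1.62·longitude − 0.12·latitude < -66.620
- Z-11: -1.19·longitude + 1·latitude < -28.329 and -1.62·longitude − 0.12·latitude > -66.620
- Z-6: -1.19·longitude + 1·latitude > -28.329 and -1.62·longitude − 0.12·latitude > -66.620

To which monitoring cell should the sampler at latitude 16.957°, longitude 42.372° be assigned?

Z-4

-1.19·42.372 + 1·16.957 = -33.466, which is < -28.329
-1.62·42.372 − 0.12·16.957 = -70.677, which is < -66.620
This sign pattern matches Z-4.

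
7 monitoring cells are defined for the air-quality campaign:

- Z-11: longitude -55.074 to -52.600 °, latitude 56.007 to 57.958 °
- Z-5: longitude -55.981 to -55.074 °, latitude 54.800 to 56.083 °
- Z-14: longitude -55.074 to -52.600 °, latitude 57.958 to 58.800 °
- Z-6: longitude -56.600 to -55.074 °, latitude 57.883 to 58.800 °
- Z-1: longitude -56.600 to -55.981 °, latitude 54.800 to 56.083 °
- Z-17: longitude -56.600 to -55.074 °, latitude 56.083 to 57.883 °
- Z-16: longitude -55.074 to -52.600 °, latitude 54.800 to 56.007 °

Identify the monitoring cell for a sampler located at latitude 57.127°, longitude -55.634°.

The point has longitude = -55.634 and latitude = 57.127.
Only Z-17 satisfies -56.600 ≤ longitude ≤ -55.074 and 56.083 ≤ latitude ≤ 57.883.

Z-17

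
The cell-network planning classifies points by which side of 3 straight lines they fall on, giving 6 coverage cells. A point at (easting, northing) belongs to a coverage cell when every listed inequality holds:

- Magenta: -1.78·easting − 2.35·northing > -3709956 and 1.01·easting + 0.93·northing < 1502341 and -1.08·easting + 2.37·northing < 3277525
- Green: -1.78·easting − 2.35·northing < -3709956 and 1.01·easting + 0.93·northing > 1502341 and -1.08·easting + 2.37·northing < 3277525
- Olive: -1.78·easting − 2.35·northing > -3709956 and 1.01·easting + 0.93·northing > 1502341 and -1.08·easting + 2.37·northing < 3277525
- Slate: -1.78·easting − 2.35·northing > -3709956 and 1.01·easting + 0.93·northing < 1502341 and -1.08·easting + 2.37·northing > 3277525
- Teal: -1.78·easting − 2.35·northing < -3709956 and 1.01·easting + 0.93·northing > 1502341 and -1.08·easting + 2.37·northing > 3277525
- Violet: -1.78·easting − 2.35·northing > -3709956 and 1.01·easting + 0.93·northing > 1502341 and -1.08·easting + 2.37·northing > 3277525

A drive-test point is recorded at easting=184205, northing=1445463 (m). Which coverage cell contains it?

Green

-1.78·184205 − 2.35·1445463 = -3724722.950, which is < -3709956
1.01·184205 + 0.93·1445463 = 1530327.640, which is > 1502341
-1.08·184205 + 2.37·1445463 = 3226805.910, which is < 3277525
This sign pattern matches Green.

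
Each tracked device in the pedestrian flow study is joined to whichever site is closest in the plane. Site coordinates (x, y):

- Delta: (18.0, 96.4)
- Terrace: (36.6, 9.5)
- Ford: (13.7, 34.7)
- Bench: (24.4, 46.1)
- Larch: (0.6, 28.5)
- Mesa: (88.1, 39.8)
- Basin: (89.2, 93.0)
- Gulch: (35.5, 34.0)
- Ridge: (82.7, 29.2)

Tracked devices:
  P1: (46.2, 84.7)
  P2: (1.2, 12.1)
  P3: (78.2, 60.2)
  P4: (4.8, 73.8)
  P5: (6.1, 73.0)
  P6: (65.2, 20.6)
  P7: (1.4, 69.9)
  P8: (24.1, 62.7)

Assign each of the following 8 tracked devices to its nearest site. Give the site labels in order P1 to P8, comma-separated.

Delta, Larch, Mesa, Delta, Delta, Ridge, Delta, Bench

P1 → Delta (d²=932.13)
P2 → Larch (d²=269.32)
P3 → Mesa (d²=514.17)
P4 → Delta (d²=685.00)
P5 → Delta (d²=689.17)
P6 → Ridge (d²=380.21)
P7 → Delta (d²=977.81)
P8 → Bench (d²=275.65)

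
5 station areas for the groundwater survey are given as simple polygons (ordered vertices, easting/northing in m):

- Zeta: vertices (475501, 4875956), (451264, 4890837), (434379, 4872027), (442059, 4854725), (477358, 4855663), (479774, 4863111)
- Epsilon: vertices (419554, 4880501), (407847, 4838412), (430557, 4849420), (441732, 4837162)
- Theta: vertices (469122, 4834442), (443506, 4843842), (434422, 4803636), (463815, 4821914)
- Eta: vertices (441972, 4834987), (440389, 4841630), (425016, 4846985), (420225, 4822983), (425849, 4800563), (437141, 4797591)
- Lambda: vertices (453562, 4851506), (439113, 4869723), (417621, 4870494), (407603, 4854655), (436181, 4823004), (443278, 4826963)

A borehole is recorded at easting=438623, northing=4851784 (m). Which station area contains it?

Cast a ray rightward from (438623, 4851784). For each polygon, the edges (by vertex number in listed order) whose endpoints lie on opposite sides of northing = 4851784, where each meets that height, and whether that is right or left of the point:
Zeta: no edge straddles that height → 0 crossings.
Epsilon: 1–2 at easting≈411566.4 (left), 4–1 at easting≈434249.4 (left) → 0 crossings.
Theta: no edge straddles that height → 0 crossings.
Eta: no edge straddles that height → 0 crossings.
Lambda: 1–2 at easting≈453341.5 (right), 4–5 at easting≈410195.3 (left) → 1 crossing.
Only Lambda has an odd count, so the point is inside Lambda.

Lambda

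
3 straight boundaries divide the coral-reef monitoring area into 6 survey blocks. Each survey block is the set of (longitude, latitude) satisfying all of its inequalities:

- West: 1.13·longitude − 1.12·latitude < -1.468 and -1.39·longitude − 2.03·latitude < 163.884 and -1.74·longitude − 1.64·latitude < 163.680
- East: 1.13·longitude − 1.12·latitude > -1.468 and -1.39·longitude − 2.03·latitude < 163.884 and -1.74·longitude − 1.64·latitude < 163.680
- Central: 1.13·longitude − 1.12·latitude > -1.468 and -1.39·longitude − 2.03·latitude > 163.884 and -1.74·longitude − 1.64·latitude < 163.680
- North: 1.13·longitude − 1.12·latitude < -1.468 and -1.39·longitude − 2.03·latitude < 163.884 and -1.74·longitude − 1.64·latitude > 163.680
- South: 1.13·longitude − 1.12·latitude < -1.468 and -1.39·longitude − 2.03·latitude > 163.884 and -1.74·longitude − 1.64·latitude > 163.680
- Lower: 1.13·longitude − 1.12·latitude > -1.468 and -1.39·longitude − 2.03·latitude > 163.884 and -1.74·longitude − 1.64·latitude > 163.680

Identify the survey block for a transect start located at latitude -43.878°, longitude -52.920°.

North

1.13·-52.920 − 1.12·-43.878 = -10.656, which is < -1.468
-1.39·-52.920 − 2.03·-43.878 = 162.631, which is < 163.884
-1.74·-52.920 − 1.64·-43.878 = 164.041, which is > 163.680
This sign pattern matches North.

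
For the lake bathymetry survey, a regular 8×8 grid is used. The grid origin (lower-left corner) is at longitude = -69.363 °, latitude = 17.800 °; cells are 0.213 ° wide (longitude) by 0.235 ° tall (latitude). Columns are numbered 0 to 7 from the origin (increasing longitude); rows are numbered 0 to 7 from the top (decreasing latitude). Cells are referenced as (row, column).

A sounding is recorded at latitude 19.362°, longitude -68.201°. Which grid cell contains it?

(1, 5)

Column index: ⌊(-68.201 − -69.363) / 0.213⌋ = ⌊5.455⌋ = 5
Row offset from origin: ⌊(19.362 − 17.800) / 0.235⌋ = ⌊6.647⌋ = 6 → row 1 (counted from top)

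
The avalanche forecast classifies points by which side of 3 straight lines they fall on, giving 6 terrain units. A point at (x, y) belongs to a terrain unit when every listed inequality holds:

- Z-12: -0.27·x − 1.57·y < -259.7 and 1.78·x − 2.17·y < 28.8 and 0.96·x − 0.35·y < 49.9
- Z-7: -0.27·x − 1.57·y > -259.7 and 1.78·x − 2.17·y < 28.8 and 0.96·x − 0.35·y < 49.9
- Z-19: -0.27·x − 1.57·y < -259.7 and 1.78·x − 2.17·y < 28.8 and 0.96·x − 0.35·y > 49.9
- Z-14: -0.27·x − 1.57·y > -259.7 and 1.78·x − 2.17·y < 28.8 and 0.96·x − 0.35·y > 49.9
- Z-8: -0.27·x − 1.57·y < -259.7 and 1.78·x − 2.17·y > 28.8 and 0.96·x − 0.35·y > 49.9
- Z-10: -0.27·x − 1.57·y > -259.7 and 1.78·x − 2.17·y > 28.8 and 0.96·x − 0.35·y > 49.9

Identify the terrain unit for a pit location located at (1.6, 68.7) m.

-0.27·1.6 − 1.57·68.7 = -108.291, which is > -259.7
1.78·1.6 − 2.17·68.7 = -146.231, which is < 28.8
0.96·1.6 − 0.35·68.7 = -22.509, which is < 49.9
This sign pattern matches Z-7.

Z-7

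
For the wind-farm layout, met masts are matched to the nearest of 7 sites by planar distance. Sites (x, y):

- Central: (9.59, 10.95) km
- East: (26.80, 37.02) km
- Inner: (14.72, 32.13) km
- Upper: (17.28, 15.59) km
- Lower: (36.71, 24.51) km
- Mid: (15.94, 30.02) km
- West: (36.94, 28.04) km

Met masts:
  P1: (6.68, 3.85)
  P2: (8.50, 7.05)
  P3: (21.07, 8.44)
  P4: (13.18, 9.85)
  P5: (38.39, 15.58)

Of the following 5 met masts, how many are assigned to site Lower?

1

P1 → Central
P2 → Central
P3 → Upper
P4 → Central
P5 → Lower
1 of the 5 goes to Lower.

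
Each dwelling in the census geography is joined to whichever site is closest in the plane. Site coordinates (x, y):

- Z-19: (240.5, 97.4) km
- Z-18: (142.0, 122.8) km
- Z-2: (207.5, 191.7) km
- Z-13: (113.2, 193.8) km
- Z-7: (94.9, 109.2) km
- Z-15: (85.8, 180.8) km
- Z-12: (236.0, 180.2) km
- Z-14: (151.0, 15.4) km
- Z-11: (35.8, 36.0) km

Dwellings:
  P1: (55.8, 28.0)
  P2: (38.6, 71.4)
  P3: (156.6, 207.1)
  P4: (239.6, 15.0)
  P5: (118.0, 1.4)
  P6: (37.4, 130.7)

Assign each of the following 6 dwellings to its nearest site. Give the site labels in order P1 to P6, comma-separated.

P1 → Z-11 (d²=464.00)
P2 → Z-11 (d²=1261.00)
P3 → Z-13 (d²=2060.45)
P4 → Z-19 (d²=6790.57)
P5 → Z-14 (d²=1285.00)
P6 → Z-7 (d²=3768.50)

Z-11, Z-11, Z-13, Z-19, Z-14, Z-7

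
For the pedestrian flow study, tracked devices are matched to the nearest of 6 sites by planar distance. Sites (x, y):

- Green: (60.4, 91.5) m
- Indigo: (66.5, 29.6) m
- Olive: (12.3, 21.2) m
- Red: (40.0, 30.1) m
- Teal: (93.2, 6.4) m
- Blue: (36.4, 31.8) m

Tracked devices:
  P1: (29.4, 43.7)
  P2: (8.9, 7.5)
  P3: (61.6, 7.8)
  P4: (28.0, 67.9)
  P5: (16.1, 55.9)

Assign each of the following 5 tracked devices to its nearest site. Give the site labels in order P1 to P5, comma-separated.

P1 → Blue (d²=190.61)
P2 → Olive (d²=199.25)
P3 → Indigo (d²=499.25)
P4 → Blue (d²=1373.77)
P5 → Blue (d²=992.90)

Blue, Olive, Indigo, Blue, Blue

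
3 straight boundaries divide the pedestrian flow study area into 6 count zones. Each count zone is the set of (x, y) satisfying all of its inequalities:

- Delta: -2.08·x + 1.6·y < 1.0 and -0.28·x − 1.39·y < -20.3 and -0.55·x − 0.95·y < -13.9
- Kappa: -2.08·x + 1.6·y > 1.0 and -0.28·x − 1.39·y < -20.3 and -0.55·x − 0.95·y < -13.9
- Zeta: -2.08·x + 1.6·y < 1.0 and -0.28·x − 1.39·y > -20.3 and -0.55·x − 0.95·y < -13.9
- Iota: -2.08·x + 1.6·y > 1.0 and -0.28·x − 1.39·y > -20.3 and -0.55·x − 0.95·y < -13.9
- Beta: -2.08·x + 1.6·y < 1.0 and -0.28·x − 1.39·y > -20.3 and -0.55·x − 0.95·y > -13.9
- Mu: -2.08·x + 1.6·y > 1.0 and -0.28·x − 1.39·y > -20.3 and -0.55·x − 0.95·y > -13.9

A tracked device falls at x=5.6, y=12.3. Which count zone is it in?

-2.08·5.6 + 1.6·12.3 = 8.032, which is > 1.0
-0.28·5.6 − 1.39·12.3 = -18.665, which is > -20.3
-0.55·5.6 − 0.95·12.3 = -14.765, which is < -13.9
This sign pattern matches Iota.

Iota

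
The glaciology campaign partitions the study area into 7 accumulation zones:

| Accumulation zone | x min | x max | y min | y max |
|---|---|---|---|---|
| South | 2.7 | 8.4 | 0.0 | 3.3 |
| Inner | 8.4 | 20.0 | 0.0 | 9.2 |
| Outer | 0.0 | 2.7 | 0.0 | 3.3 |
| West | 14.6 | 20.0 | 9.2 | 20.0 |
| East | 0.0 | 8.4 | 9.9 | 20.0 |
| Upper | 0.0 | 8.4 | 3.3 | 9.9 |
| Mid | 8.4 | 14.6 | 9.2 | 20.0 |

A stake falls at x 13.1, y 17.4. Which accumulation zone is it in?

Mid

The point has x = 13.1 and y = 17.4.
Only Mid satisfies 8.4 ≤ x ≤ 14.6 and 9.2 ≤ y ≤ 20.0.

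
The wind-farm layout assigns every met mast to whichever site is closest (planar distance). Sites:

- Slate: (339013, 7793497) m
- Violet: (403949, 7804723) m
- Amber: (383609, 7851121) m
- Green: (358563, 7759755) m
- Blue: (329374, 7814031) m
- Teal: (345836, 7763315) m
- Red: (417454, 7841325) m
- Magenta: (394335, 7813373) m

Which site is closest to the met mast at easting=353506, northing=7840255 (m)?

Amber

Squared distances to each site:
Slate: 2396357613.000; Violet: 3807019273.000; Amber: 1024260565.000; Green: 6505823249.000; Blue: 1270051600.000; Teal: 5978592500.000; Red: 4090491604.000; Magenta: 2389649165.000.
Minimum at Amber.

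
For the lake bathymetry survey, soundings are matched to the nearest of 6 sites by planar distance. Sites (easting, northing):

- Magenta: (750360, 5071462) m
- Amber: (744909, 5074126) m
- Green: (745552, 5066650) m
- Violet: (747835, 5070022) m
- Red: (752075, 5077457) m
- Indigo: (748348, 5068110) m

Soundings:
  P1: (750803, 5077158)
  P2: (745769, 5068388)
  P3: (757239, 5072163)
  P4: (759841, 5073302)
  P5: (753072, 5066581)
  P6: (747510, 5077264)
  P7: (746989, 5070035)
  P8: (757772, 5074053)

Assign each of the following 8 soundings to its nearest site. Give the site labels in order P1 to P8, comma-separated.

P1 → Red (d²=1707385.00)
P2 → Green (d²=3067733.00)
P3 → Magenta (d²=47812042.00)
P4 → Red (d²=77574781.00)
P5 → Indigo (d²=24654017.00)
P6 → Amber (d²=16612245.00)
P7 → Violet (d²=715885.00)
P8 → Red (d²=44043025.00)

Red, Green, Magenta, Red, Indigo, Amber, Violet, Red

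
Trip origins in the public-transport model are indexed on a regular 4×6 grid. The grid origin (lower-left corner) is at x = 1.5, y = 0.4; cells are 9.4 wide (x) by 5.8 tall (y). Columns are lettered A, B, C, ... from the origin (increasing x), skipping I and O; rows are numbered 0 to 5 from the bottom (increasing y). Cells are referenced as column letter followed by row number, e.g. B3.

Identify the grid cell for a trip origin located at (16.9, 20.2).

B3

Column index: ⌊(16.9 − 1.5) / 9.4⌋ = ⌊1.638⌋ = 1 → column B
Row offset from origin: ⌊(20.2 − 0.4) / 5.8⌋ = ⌊3.414⌋ = 3 → row 3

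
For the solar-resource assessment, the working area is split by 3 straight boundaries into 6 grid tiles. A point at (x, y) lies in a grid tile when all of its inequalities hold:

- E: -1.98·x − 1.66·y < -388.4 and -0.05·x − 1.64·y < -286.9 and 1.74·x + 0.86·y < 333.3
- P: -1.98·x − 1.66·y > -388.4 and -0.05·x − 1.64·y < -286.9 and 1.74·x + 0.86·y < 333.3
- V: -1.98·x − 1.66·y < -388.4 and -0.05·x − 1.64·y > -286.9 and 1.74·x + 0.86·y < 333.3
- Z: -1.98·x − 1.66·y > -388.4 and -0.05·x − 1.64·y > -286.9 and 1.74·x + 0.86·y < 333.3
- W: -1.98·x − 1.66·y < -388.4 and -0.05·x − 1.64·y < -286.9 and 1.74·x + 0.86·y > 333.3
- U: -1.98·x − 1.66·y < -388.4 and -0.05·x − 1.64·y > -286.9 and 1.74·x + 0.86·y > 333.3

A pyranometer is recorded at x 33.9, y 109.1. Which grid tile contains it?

Z

-1.98·33.9 − 1.66·109.1 = -248.228, which is > -388.4
-0.05·33.9 − 1.64·109.1 = -180.619, which is > -286.9
1.74·33.9 + 0.86·109.1 = 152.812, which is < 333.3
This sign pattern matches Z.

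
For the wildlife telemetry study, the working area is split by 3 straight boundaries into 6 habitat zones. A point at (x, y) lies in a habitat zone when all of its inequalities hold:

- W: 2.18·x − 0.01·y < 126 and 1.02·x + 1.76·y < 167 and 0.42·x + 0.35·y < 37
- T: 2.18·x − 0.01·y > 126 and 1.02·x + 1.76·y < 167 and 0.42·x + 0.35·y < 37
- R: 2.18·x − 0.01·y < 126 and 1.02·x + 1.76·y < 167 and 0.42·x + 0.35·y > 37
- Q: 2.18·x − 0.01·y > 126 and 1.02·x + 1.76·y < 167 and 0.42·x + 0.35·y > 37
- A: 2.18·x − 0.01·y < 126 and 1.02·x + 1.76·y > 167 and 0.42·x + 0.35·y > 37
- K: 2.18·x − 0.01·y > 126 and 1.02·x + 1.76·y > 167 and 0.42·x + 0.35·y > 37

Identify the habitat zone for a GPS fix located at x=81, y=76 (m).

2.18·81 − 0.01·76 = 175.820, which is > 126
1.02·81 + 1.76·76 = 216.380, which is > 167
0.42·81 + 0.35·76 = 60.620, which is > 37
This sign pattern matches K.

K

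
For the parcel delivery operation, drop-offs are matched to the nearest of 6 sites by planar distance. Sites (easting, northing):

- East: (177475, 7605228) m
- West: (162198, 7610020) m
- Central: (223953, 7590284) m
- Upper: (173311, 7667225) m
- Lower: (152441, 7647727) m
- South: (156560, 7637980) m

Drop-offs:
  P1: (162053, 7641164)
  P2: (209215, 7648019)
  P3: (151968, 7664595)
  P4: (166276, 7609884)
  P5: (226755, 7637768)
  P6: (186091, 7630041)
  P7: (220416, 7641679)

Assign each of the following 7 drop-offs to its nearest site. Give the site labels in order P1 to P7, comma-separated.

South, Upper, Lower, West, Central, East, Central

P1 → South (d²=40310905.00)
P2 → Upper (d²=1657967652.00)
P3 → Lower (d²=284753153.00)
P4 → West (d²=16648580.00)
P5 → Central (d²=2262581460.00)
P6 → East (d²=689920425.00)
P7 → Central (d²=2653956394.00)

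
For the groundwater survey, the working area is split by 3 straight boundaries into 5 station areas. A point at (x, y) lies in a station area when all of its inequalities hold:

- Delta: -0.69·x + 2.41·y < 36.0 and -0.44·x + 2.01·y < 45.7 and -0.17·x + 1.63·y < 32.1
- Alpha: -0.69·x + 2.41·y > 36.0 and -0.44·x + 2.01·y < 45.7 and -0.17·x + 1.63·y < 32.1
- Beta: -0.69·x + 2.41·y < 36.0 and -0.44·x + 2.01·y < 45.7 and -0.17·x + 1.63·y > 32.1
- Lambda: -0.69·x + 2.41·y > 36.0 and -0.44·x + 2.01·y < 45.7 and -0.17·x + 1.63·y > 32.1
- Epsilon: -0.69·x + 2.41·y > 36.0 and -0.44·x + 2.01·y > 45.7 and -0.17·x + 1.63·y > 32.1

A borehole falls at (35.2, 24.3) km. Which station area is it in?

-0.69·35.2 + 2.41·24.3 = 34.275, which is < 36.0
-0.44·35.2 + 2.01·24.3 = 33.355, which is < 45.7
-0.17·35.2 + 1.63·24.3 = 33.625, which is > 32.1
This sign pattern matches Beta.

Beta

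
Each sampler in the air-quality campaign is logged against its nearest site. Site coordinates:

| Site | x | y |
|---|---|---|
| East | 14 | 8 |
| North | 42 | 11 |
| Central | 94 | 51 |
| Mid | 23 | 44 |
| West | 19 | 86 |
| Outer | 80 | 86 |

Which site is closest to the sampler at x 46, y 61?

Mid

Squared distances to each site:
East: 3833.000; North: 2516.000; Central: 2404.000; Mid: 818.000; West: 1354.000; Outer: 1781.000.
Minimum at Mid.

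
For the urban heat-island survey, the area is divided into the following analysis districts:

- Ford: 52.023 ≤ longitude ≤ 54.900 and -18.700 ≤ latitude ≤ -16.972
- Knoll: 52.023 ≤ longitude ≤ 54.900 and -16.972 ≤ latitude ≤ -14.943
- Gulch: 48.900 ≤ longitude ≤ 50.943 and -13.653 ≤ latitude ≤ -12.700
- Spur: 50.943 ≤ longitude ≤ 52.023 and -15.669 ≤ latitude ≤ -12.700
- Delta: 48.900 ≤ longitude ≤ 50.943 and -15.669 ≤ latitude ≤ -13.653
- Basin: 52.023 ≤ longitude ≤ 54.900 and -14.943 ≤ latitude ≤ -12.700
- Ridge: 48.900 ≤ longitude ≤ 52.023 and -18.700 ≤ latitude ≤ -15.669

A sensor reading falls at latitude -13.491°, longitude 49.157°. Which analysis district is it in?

Gulch

The point has longitude = 49.157 and latitude = -13.491.
Only Gulch satisfies 48.900 ≤ longitude ≤ 50.943 and -13.653 ≤ latitude ≤ -12.700.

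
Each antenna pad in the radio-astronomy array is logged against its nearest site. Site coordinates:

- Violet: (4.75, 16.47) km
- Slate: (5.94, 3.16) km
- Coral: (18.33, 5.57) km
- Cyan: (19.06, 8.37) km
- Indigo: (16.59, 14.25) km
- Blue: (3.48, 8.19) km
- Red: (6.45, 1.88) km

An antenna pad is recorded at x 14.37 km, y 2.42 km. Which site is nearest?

Squared distances to each site:
Violet: 289.947; Slate: 71.612; Coral: 25.604; Cyan: 57.399; Indigo: 144.877; Blue: 151.885; Red: 63.018.
Minimum at Coral.

Coral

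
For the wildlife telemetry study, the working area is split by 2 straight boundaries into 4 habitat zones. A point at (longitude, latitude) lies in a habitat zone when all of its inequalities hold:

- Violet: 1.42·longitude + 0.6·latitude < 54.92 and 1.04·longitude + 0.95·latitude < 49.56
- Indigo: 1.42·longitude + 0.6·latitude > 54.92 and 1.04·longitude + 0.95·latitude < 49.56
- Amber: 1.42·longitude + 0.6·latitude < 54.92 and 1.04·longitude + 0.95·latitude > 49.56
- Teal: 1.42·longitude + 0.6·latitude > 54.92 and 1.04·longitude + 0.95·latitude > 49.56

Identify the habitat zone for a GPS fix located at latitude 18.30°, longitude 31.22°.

1.42·31.22 + 0.6·18.30 = 55.312, which is > 54.92
1.04·31.22 + 0.95·18.30 = 49.854, which is > 49.56
This sign pattern matches Teal.

Teal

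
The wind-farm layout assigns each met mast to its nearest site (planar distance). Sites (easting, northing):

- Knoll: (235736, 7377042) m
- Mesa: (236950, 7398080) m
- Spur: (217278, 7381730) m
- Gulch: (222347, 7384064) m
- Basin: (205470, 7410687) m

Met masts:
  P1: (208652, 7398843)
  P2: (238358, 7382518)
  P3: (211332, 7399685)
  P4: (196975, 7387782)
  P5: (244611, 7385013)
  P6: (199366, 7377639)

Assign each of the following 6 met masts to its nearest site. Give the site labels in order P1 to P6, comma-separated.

Basin, Knoll, Basin, Spur, Knoll, Spur

P1 → Basin (d²=150405460.00)
P2 → Knoll (d²=36861460.00)
P3 → Basin (d²=155407048.00)
P4 → Spur (d²=448838513.00)
P5 → Knoll (d²=142302466.00)
P6 → Spur (d²=337576025.00)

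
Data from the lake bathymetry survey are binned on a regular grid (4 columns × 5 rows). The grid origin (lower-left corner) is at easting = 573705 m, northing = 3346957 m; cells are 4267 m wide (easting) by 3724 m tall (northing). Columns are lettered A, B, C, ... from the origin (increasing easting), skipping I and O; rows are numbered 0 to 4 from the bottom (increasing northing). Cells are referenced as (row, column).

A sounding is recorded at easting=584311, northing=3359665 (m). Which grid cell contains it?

(3, C)

Column index: ⌊(584311 − 573705) / 4267⌋ = ⌊2.486⌋ = 2 → column C
Row offset from origin: ⌊(3359665 − 3346957) / 3724⌋ = ⌊3.412⌋ = 3 → row 3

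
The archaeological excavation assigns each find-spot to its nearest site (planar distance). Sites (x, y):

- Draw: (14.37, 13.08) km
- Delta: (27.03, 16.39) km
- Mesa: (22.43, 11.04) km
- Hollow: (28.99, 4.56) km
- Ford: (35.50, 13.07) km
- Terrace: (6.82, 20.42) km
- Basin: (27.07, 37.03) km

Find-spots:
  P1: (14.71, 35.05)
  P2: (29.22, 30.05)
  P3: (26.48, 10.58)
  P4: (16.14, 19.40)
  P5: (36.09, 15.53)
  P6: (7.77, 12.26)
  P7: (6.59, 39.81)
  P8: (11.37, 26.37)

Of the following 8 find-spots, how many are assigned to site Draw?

P1 → Basin
P2 → Basin
P3 → Mesa
P4 → Draw
P5 → Ford
P6 → Draw
P7 → Terrace
P8 → Terrace
2 of the 8 go to Draw.

2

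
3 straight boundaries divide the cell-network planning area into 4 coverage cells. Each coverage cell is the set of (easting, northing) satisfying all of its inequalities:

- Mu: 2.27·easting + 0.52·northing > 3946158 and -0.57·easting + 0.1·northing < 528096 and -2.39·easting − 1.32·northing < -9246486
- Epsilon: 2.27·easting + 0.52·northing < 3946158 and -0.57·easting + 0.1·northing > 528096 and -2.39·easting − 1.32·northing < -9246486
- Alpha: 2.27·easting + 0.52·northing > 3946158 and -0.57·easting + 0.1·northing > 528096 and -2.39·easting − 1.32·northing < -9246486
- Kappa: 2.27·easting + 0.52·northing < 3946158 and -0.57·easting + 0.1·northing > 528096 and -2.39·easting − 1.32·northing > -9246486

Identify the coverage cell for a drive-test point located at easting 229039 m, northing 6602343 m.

2.27·229039 + 0.52·6602343 = 3953136.890, which is > 3946158
-0.57·229039 + 0.1·6602343 = 529682.070, which is > 528096
-2.39·229039 − 1.32·6602343 = -9262495.970, which is < -9246486
This sign pattern matches Alpha.

Alpha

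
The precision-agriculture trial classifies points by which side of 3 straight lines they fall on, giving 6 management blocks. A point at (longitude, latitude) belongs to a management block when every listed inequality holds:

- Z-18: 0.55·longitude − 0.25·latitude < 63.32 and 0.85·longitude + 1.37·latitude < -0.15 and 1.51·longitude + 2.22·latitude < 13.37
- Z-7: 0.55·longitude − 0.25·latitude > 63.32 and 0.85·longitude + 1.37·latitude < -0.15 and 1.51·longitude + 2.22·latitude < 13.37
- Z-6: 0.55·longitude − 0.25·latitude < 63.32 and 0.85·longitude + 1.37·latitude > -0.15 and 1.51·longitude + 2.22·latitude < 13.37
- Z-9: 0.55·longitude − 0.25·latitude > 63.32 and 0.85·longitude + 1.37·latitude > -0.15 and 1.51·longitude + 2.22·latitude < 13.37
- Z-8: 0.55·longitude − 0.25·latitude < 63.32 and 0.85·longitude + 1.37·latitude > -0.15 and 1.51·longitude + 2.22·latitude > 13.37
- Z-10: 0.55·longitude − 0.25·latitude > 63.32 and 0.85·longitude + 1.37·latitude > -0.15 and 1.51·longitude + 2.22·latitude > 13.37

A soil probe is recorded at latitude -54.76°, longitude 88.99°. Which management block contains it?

Z-6

0.55·88.99 − 0.25·-54.76 = 62.634, which is < 63.32
0.85·88.99 + 1.37·-54.76 = 0.620, which is > -0.15
1.51·88.99 + 2.22·-54.76 = 12.808, which is < 13.37
This sign pattern matches Z-6.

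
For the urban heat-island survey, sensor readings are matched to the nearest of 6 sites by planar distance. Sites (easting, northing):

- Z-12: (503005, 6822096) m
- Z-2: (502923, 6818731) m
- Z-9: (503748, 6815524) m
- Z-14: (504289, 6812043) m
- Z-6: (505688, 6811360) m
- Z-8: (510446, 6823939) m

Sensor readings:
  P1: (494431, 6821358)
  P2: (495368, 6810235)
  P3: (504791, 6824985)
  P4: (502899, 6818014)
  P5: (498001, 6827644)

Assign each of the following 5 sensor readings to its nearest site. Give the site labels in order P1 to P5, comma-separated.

Z-12, Z-14, Z-12, Z-2, Z-12

P1 → Z-12 (d²=74058120.00)
P2 → Z-14 (d²=82853105.00)
P3 → Z-12 (d²=11536117.00)
P4 → Z-2 (d²=514665.00)
P5 → Z-12 (d²=55820320.00)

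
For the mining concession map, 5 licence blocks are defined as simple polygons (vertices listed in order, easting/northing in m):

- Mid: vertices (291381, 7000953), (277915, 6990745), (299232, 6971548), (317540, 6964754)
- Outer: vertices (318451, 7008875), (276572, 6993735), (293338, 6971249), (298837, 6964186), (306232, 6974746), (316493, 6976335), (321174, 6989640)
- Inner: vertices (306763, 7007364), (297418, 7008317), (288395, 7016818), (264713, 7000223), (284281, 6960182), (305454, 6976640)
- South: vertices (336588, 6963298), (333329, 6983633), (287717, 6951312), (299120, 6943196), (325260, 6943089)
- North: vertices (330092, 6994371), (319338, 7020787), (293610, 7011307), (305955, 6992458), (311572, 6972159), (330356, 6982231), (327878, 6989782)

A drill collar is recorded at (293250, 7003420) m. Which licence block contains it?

Inner

Cast a ray rightward from (293250, 7003420). For each polygon, the edges (by vertex number in listed order) whose endpoints lie on opposite sides of northing = 7003420, where each meets that height, and whether that is right or left of the point:
Mid: no edge straddles that height → 0 crossings.
Outer: 1–2 at easting≈303361.8 (right), 7–1 at easting≈319223.2 (right) → 2 crossings.
Inner: 3–4 at easting≈269275.3 (left), 6–1 at easting≈306595.0 (right) → 1 crossing.
South: no edge straddles that height → 0 crossings.
North: 1–2 at easting≈326408.1 (right), 3–4 at easting≈298775.5 (right) → 2 crossings.
Only Inner has an odd count, so the point is inside Inner.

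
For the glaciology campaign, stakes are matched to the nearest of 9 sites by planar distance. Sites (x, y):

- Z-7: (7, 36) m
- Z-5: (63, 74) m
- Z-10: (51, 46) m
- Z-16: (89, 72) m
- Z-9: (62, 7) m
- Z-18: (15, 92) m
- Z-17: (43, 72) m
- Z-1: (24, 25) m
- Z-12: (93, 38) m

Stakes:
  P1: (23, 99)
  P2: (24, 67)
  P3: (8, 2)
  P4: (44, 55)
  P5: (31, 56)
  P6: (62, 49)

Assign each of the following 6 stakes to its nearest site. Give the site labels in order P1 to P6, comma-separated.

Z-18, Z-17, Z-1, Z-10, Z-17, Z-10

P1 → Z-18 (d²=113.00)
P2 → Z-17 (d²=386.00)
P3 → Z-1 (d²=785.00)
P4 → Z-10 (d²=130.00)
P5 → Z-17 (d²=400.00)
P6 → Z-10 (d²=130.00)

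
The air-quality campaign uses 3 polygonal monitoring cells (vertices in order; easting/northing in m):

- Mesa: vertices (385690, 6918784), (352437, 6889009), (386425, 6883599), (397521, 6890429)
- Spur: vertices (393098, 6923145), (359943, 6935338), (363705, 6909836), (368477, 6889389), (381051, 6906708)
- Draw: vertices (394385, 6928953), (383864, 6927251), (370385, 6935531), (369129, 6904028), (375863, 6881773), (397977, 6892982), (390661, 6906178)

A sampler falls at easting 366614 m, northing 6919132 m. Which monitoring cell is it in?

Spur

Cast a ray rightward from (366614, 6919132). For each polygon, the edges (by vertex number in listed order) whose endpoints lie on opposite sides of northing = 6919132, where each meets that height, and whether that is right or left of the point:
Mesa: no edge straddles that height → 0 crossings.
Spur: 2–3 at easting≈362333.7 (left), 5–1 at easting≈390156.8 (right) → 1 crossing.
Draw: 3–4 at easting≈369731.2 (right), 7–1 at easting≈392779.1 (right) → 2 crossings.
Only Spur has an odd count, so the point is inside Spur.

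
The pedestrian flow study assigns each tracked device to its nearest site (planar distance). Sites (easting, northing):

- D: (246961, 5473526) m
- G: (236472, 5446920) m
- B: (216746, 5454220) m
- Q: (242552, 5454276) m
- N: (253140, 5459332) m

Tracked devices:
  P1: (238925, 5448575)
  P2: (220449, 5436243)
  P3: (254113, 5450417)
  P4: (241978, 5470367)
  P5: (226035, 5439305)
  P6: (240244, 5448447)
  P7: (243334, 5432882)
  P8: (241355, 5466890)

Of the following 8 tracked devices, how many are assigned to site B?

1

P1 → G
P2 → B
P3 → N
P4 → D
P5 → G
P6 → G
P7 → G
P8 → D
1 of the 8 goes to B.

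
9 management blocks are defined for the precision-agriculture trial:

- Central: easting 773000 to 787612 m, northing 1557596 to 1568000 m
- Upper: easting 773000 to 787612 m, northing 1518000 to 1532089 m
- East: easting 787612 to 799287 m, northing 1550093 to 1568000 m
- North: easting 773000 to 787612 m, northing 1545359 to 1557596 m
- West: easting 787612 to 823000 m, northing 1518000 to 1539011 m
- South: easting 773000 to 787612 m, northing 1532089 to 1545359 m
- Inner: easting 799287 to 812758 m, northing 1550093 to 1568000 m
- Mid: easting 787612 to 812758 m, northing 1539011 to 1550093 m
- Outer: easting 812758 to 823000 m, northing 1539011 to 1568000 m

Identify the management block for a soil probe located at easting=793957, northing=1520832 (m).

The point has easting = 793957 and northing = 1520832.
Only West satisfies 787612 ≤ easting ≤ 823000 and 1518000 ≤ northing ≤ 1539011.

West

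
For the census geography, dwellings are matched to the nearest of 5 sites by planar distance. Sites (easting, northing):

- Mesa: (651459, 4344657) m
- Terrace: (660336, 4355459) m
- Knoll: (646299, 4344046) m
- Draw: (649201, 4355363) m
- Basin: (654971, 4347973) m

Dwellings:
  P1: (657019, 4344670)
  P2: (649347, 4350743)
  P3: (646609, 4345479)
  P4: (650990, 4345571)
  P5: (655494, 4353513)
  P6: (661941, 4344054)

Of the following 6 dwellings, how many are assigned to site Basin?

2

P1 → Basin
P2 → Draw
P3 → Knoll
P4 → Mesa
P5 → Terrace
P6 → Basin
2 of the 6 go to Basin.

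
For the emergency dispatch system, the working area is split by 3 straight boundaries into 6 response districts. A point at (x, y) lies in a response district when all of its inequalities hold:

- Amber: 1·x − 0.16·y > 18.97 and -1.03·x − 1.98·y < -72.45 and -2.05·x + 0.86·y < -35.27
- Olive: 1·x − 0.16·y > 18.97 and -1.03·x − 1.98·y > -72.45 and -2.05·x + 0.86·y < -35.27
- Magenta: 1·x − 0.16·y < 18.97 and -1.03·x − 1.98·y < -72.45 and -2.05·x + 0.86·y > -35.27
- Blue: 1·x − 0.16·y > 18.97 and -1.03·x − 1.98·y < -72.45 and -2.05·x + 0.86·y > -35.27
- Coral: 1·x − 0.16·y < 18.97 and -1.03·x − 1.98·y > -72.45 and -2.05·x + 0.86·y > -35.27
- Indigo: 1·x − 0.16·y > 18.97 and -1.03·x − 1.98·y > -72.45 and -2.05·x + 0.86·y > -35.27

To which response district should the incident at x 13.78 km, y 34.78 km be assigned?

1·13.78 − 0.16·34.78 = 8.215, which is < 18.97
-1.03·13.78 − 1.98·34.78 = -83.058, which is < -72.45
-2.05·13.78 + 0.86·34.78 = 1.662, which is > -35.27
This sign pattern matches Magenta.

Magenta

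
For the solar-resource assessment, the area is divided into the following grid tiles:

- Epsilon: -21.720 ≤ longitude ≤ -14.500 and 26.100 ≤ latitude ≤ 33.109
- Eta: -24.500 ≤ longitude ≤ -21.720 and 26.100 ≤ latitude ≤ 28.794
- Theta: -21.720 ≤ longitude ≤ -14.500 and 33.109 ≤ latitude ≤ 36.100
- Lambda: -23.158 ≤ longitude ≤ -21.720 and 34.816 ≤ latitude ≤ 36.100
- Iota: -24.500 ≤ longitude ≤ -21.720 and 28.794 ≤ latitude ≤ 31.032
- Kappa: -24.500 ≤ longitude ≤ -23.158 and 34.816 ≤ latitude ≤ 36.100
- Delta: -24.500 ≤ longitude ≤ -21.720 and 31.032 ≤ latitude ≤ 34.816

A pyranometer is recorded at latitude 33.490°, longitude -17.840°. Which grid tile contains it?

The point has longitude = -17.840 and latitude = 33.490.
Only Theta satisfies -21.720 ≤ longitude ≤ -14.500 and 33.109 ≤ latitude ≤ 36.100.

Theta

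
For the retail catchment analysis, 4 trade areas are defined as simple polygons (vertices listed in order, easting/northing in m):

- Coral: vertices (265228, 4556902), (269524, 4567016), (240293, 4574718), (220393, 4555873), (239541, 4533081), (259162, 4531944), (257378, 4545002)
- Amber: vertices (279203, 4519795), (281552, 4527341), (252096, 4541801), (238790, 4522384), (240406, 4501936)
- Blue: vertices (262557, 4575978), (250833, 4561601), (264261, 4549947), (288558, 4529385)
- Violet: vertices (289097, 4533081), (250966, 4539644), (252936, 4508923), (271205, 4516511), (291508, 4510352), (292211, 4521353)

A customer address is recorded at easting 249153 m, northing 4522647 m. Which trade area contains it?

Cast a ray rightward from (249153, 4522647). For each polygon, the edges (by vertex number in listed order) whose endpoints lie on opposite sides of northing = 4522647, where each meets that height, and whether that is right or left of the point:
Coral: no edge straddles that height → 0 crossings.
Amber: 1–2 at easting≈280090.8 (right), 3–4 at easting≈238970.2 (left) → 1 crossing.
Blue: no edge straddles that height → 0 crossings.
Violet: 2–3 at easting≈252055.9 (right), 6–1 at easting≈291867.4 (right) → 2 crossings.
Only Amber has an odd count, so the point is inside Amber.

Amber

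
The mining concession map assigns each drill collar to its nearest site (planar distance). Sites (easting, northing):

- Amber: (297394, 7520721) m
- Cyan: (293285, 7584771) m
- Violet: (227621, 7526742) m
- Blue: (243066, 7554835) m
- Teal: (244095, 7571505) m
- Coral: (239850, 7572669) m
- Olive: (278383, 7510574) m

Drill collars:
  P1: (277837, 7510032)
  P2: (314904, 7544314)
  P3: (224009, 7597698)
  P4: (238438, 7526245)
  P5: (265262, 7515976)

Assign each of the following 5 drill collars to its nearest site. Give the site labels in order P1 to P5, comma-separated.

P1 → Olive (d²=591880.00)
P2 → Amber (d²=863229749.00)
P3 → Coral (d²=877388122.00)
P4 → Violet (d²=117254498.00)
P5 → Olive (d²=201342245.00)

Olive, Amber, Coral, Violet, Olive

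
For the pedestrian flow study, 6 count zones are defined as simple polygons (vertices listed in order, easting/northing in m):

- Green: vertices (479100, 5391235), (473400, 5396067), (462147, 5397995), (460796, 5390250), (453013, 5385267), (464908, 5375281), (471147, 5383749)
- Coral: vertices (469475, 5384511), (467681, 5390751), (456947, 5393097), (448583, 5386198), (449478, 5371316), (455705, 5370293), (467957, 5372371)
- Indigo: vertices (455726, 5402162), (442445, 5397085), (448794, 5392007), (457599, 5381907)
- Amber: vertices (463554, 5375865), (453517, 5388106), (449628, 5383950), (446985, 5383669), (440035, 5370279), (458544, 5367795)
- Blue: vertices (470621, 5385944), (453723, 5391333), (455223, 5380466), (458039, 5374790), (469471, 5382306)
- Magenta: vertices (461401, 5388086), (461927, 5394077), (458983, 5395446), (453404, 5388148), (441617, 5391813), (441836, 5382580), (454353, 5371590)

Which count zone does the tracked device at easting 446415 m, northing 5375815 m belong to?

Cast a ray rightward from (446415, 5375815). For each polygon, the edges (by vertex number in listed order) whose endpoints lie on opposite sides of northing = 5375815, where each meets that height, and whether that is right or left of the point:
Green: 5–6 at easting≈464271.9 (right), 6–7 at easting≈465301.4 (right) → 2 crossings.
Coral: 4–5 at easting≈449207.4 (right), 7–1 at easting≈468387.6 (right) → 2 crossings.
Indigo: no edge straddles that height → 0 crossings.
Amber: 4–5 at easting≈442908.4 (left), 6–1 at easting≈463523.0 (right) → 1 crossing.
Blue: 3–4 at easting≈457530.5 (right), 4–5 at easting≈459598.0 (right) → 2 crossings.
Magenta: 6–7 at easting≈449541.0 (right), 7–1 at easting≈456158.2 (right) → 2 crossings.
Only Amber has an odd count, so the point is inside Amber.

Amber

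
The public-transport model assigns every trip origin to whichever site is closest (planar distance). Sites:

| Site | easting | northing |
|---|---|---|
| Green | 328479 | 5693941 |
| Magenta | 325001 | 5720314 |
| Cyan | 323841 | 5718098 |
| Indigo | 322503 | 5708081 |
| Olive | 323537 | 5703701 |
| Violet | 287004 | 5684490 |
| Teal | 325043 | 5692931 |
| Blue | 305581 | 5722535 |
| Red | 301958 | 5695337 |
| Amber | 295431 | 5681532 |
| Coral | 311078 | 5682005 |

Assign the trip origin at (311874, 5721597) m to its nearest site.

Blue

Squared distances to each site:
Green: 1040580361.000; Magenta: 173964218.000; Cyan: 155452090.000; Indigo: 295657897.000; Olive: 456292385.000; Violet: 1995446349.000; Teal: 995162117.000; Blue: 40481693.000; Red: 787914656.000; Amber: 1875576474.000; Coral: 1568160080.000.
Minimum at Blue.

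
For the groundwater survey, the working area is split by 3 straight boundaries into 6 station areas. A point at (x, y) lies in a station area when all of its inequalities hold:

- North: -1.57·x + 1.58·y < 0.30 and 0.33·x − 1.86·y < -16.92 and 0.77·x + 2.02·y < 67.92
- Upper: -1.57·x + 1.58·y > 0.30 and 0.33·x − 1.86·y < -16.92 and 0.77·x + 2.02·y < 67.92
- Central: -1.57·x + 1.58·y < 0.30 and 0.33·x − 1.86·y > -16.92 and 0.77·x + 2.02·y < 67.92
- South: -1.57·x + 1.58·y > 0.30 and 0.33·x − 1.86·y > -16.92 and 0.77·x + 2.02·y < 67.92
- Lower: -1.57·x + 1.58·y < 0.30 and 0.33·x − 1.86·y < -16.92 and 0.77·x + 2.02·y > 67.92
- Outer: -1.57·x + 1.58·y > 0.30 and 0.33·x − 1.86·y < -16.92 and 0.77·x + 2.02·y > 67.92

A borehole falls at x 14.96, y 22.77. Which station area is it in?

-1.57·14.96 + 1.58·22.77 = 12.489, which is > 0.30
0.33·14.96 − 1.86·22.77 = -37.415, which is < -16.92
0.77·14.96 + 2.02·22.77 = 57.515, which is < 67.92
This sign pattern matches Upper.

Upper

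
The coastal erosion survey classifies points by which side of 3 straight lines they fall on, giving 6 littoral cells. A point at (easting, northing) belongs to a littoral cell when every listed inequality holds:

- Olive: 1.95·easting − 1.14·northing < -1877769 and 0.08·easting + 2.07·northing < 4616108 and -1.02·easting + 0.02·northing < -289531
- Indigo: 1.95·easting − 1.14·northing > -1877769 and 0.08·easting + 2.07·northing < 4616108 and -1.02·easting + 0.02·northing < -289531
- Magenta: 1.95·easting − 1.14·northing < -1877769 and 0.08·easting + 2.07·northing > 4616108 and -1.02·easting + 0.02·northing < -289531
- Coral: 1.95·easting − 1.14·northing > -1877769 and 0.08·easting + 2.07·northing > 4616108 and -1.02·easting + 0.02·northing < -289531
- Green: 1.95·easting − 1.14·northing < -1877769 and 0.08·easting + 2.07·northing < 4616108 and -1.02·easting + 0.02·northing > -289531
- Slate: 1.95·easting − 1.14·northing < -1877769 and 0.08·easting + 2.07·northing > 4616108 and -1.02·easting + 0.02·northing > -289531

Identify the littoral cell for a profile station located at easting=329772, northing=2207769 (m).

Indigo

1.95·329772 − 1.14·2207769 = -1873801.260, which is > -1877769
0.08·329772 + 2.07·2207769 = 4596463.590, which is < 4616108
-1.02·329772 + 0.02·2207769 = -292212.060, which is < -289531
This sign pattern matches Indigo.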